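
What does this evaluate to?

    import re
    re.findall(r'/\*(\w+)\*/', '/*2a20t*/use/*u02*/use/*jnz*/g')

['2a20t', 'u02', 'jnz']

`findall` collects group 1 from each match (3 total).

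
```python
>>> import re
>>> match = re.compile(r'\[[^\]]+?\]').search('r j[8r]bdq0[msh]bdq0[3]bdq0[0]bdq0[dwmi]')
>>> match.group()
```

The match spans [3:7] → '[8r]'.

'[8r]'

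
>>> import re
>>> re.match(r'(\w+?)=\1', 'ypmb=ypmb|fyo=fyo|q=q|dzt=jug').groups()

After group 1 captures some text, `\1` only succeeds where that same text appears again.
With `match`, the pattern is implicitly anchored at the beginning.
The match spans [0:9] → 'ypmb=ypmb'.
Captured: group 1 = 'ypmb'.

('ypmb',)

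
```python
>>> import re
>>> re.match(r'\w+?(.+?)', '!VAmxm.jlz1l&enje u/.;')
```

None

The pattern matches one or more of a word character (lazy); then one or more of any character (lazy) (captured).
With `match`, the pattern is implicitly anchored at the beginning.
Here the string doesn't start with a match, so the call returns None.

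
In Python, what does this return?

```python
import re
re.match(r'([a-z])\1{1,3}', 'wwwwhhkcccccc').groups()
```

A backreference is literal: `\1` must see the identical characters the first group matched.
`match` is anchored at position 0; if the pattern doesn't fit there, it returns None.
The match spans [0:4] → 'wwww'.
Captured: group 1 = 'w'.

('w',)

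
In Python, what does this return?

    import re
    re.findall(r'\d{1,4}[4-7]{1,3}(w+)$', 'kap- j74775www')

['www']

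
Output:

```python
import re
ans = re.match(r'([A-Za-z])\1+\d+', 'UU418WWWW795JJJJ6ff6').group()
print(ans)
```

UU418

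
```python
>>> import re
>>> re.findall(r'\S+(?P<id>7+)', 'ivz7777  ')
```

['7']

This matches one or more of a non-whitespace character; then one or more of a literal '7' (captured as 'id').
Matches: at [0:7] match 'ivz7777', group 1 = '7'.
Because there's exactly one group, `findall` drops the full match and keeps group 1 from the one hit.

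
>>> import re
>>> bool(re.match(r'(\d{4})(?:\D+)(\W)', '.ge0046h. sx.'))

`re.match` only tries the pattern at the start of the string.
Here the pattern fails at index 0, so the call returns None, and `bool(None)` is False.

False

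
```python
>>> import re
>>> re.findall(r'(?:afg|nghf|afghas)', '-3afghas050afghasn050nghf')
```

['afg', 'afg', 'nghf']

Branches in `(...|...)` are attempted left-to-right; the first branch that allows the whole pattern to succeed is taken.
No capturing groups, so `findall` returns the 3 full match strings.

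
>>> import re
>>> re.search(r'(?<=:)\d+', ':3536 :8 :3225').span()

(1, 5)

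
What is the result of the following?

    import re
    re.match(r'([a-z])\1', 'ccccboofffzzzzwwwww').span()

`\1` is not a pattern — it's the concrete string captured by group 1, re-applied verbatim.
`re.match` only tries the pattern at the start of the string.
The match spans [0:2] → 'cc'.
Captured: group 1 = 'c'.

(0, 2)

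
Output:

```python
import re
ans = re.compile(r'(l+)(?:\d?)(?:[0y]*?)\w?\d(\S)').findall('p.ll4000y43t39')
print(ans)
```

[('ll', '0')]

The `?` after the quantifier makes it lazy — it takes as little as possible before letting the rest of the pattern try.
Multiple groups make `findall` return tuples — one 2-tuple for the one match.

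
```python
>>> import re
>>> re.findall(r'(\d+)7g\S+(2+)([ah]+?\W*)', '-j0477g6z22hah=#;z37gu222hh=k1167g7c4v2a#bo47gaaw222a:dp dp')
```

This matches one or more of a digit (captured); then the literal '7g', then one or more of a non-whitespace character; then one or more of a literal '2' (captured); then one or more of one of [ah] (lazy), then zero or more of a non-word character (captured).
With 3 capturing groups, `findall` returns a 3-tuple per match.

[('047', '2', 'a:')]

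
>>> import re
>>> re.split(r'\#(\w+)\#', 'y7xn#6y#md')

['y7xn', '6y', 'md']

`re.split` interleaves the captured-group text with the surrounding fragments.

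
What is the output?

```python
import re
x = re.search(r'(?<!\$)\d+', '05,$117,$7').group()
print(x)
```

05

The negative lookahead/lookbehind blocks any match where the forbidden context is present.
`search` walks the string left to right and returns the first match it finds.
The match spans [0:2] → '05'.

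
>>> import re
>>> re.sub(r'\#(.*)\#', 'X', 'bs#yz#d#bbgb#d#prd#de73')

`sub` substitutes 'X' at each match site.

'bsXde73'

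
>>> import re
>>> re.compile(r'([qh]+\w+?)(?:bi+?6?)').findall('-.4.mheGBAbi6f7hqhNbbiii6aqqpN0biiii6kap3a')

['heGBA', 'hqhNb', 'qqpN0']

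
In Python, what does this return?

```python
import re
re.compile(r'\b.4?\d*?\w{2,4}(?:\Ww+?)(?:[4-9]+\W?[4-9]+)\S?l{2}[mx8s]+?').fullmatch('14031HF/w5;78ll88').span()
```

(0, 17)

Pattern: a word boundary (`\b`, zero-width); then any character, then optionally a literal '4', then zero or more of a digit (lazy); then 2 to 4 of a word character; then a non-word character, then one or more of the literal 'w' (lazy) (non-capturing group); then one or more of a character in [4-9], then optionally a non-word character, then one or more of a character in [4-9] (non-capturing group); then optionally a non-whitespace character, then exactly 2 of the literal 'l', then one or more of one of [mx8s] (lazy).
`re.fullmatch` is like wrapping the pattern in `^…$` (in single-line mode).
The match spans [0:17] → '14031HF/w5;78ll88'.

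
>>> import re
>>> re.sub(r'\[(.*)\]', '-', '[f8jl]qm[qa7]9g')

'-9g'

Every occurrence is swapped for '-'.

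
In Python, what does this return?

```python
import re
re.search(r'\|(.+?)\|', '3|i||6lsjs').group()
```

'|i|'

Lazy quantifiers expand one character at a time until the remainder of the pattern can match.
The match spans [1:4] → '|i|'.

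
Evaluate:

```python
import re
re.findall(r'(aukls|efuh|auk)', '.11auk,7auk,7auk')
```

['auk', 'auk', 'auk']

Scanning left to right: at [3:6] match 'auk', group 1 = 'auk'; at [8:11] match 'auk', group 1 = 'auk'; at [13:16] match 'auk', group 1 = 'auk'.
`findall` collects group 1 from each match (3 total).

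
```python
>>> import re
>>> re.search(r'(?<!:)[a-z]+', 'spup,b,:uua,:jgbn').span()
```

A negative assertion filters positions out without eating any characters.
Unlike `match`, `search` isn't anchored — it looks for the pattern anywhere in the string.
The match spans [0:4] → 'spup'.

(0, 4)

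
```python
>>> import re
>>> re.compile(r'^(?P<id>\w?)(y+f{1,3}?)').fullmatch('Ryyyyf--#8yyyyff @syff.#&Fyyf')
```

None

This matches anchored at the start of the string; then optionally a word character (captured as 'id'); then one or more of the literal 'y', then 1 to 3 of a literal 'f' (lazy) (captured).
`re.fullmatch` is like wrapping the pattern in `^…$` (in single-line mode).
Here the string isn't matched end-to-end, so the call returns None.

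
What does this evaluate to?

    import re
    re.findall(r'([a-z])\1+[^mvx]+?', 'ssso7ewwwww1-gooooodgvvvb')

['s', 'w', 'o', 'v']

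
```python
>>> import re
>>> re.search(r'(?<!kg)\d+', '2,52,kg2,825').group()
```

A negative assertion filters positions out without eating any characters.
The match spans [0:1] → '2'.

'2'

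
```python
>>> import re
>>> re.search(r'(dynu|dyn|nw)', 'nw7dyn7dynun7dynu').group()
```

'nw'

The match spans [0:2] → 'nw'.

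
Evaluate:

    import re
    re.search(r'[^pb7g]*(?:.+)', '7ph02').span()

The match spans [0:5] → '7ph02'.

(0, 5)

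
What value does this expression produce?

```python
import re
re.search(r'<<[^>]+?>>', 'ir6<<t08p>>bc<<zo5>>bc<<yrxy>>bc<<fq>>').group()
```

'<<t08p>>'

`re.search` scans for the first position where the pattern succeeds.
The match spans [3:11] → '<<t08p>>'.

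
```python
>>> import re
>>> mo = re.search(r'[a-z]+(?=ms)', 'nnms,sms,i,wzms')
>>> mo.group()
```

Because the assertion is zero-width, the text it checks is not consumed and won't appear in the result.
Unlike `match`, `search` isn't anchored — it looks for the pattern anywhere in the string.
The match spans [0:2] → 'nn'.

'nn'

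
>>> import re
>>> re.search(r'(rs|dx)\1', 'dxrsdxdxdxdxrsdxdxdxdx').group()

After group 1 captures some text, `\1` only succeeds where that same text appears again.
Unlike `match`, `search` isn't anchored — it looks for the pattern anywhere in the string.
The match spans [4:8] → 'dxdx'.
Captured: group 1 = 'dx'.

'dxdx'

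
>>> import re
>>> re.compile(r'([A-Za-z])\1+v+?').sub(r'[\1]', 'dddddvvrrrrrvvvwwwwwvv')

`\1` has to match the exact text group 1 already captured.
`\1` in the replacement pulls in group 1's text for each match.

'[d]v[r]vv[w]v'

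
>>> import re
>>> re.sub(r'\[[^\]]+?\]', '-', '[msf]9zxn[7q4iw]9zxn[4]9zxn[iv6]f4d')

Matches: at [0:5] → '[msf]'; at [9:16] → '[7q4iw]'; at [20:23] → '[4]'; at [27:32] → '[iv6]'.
Every occurrence is swapped for '-'.

'-9zxn-9zxn-9zxn-f4d'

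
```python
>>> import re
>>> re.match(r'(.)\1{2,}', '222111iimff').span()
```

(0, 3)

After group 1 captures some text, `\1` only succeeds where that same text appears again.
`re.match` won't scan ahead — the pattern has to work from the very first character.
The match spans [0:3] → '222'.
Captured: group 1 = '2'.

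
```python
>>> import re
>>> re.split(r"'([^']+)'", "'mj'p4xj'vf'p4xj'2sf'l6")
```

['', 'mj', 'p4xj', 'vf', 'p4xj', '2sf', 'l6']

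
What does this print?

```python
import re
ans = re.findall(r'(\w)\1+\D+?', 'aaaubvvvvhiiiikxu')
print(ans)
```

['a', 'v', 'i']

A backreference is literal: `\1` must see the identical characters the first group matched.
With a single group, `findall` returns only what that group captured — 3 items.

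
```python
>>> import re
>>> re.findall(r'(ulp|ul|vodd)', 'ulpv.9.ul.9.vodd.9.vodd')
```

Alternation tries branches left to right and keeps the first one that lets the overall match succeed at that position.
Scanning left to right: at [0:3] match 'ulp', group 1 = 'ulp'; at [7:9] match 'ul', group 1 = 'ul'; at [12:16] match 'vodd', group 1 = 'vodd'; at [19:23] match 'vodd', group 1 = 'vodd'.
With a single group, `findall` returns only what that group captured — 4 items.

['ulp', 'ul', 'vodd', 'vodd']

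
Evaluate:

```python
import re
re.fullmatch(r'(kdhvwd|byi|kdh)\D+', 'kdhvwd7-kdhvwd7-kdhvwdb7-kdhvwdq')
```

None

`re.fullmatch` requires the pattern to consume the entire string.
Here there's no way to consume every character, so the call returns None.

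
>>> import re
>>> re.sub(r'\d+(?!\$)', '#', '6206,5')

'#,#'

Because the assertion is negative and zero-width, positions next to the forbidden text are skipped.
Every occurrence is swapped for '#'.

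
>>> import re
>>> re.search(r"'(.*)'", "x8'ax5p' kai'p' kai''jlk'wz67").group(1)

"ax5p' kai'p' kai''jlk"

The match spans [2:25] → "'ax5p' kai'p' kai''jlk'".
Captured: group 1 = "ax5p' kai'p' kai''jlk".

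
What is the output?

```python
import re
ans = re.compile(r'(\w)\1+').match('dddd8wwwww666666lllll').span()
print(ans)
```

(0, 4)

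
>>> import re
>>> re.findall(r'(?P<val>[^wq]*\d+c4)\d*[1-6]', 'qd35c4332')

Pattern: zero or more of any character except [wq], then one or more of a digit, then the literal 'c4' (captured as 'val'); then zero or more of a digit, then a character in [1-6].
Matches: at [1:9] match 'd35c4332', group 1 = 'd35c4'.
With a single group, `findall` returns only what that group captured — 1 item.

['d35c4']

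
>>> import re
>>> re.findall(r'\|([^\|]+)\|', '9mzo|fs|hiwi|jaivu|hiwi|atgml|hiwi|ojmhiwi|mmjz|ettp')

['fs', 'jaivu', 'atgml', 'ojmhiwi']

`findall` collects group 1 from each match (4 total).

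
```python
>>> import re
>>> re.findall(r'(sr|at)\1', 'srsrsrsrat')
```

['sr', 'sr']

`\1` is not a pattern — it's the concrete string captured by group 1, re-applied verbatim.
Matches: at [0:4] match 'srsr', group 1 = 'sr'; at [4:8] match 'srsr', group 1 = 'sr'.
With a single group, `findall` returns only what that group captured — 2 items.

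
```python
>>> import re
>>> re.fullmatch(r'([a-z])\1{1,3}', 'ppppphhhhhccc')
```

The backreference `\1` re-matches whatever the first group consumed, character for character.
`re.fullmatch` is like wrapping the pattern in `^…$` (in single-line mode).
Here there's no way to consume every character, so the call returns None.

None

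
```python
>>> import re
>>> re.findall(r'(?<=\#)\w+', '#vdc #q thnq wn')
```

Because the assertion is zero-width, the text it checks is not consumed and won't appear in the result.
Scanning left to right: at [1:4] → 'vdc'; at [6:7] → 'q'.
No capturing groups, so `findall` returns the 2 full match strings.

['vdc', 'q']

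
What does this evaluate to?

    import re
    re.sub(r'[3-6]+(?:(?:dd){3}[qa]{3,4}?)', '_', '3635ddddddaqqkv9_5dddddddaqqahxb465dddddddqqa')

`sub` substitutes '_' at each match site.

'_kv9_5dddddddaqqahxb465dddddddqqa'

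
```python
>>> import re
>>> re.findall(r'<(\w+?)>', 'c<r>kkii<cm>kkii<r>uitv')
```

['r', 'cm', 'r']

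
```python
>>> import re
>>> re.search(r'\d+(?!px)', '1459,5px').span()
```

(0, 4)

Because the assertion is negative and zero-width, positions next to the forbidden text are skipped.
Unlike `match`, `search` isn't anchored — it looks for the pattern anywhere in the string.
The match spans [0:4] → '1459'.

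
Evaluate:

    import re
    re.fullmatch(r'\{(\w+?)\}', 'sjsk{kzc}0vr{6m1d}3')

None

For `fullmatch`, every character of the input must be accounted for by the pattern.
Here there's no way to consume every character, so the call returns None.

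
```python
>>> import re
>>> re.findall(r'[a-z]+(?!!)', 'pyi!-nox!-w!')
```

['py', 'no']

The negative lookahead/lookbehind blocks any match where the forbidden context is present.
Matches: at [0:2] → 'py'; at [5:7] → 'no'.
With no groups in the pattern, `findall` gives back each whole match — 2 here.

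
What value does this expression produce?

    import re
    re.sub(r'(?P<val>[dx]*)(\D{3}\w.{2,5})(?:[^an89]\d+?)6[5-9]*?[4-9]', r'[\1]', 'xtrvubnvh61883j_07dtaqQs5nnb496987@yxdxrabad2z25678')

'xtrvubnvh61883j_07[d]87@y[xdx]8'

Pattern: zero or more of one of [dx] (captured as 'val'); then exactly 3 of a non-digit, then a word character, then 2 to 5 of any character (captured); then any character except [an89], then one or more of a digit (lazy) (non-capturing group); then the literal '6', then zero or more of a character in [5-9] (lazy), then a character in [4-9].
Because the quantifier is non-greedy, it stops expanding at the earliest point where the rest of the pattern can succeed.
Matches: at [18:32] → 'dtaqQs5nnb4969'; at [36:50] → 'xdxrabad2z2567'.
The replacement refers to a captured group, so each match is rewritten using its own captured text.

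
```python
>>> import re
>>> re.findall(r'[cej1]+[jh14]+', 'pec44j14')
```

['ec44j14']

Pattern: one or more of one of [cej1]; then one or more of one of [jh14].
Scanning left to right: at [1:8] → 'ec44j14'.
Since nothing is captured, `findall` lists the 1 matched substring directly.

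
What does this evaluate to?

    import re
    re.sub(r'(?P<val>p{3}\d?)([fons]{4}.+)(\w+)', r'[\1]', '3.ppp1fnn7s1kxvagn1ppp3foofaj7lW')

The pattern matches exactly 3 of the literal 'p', then optionally a digit (captured as 'val'); then exactly 4 of one of [fons], then one or more of any character (captured); then one or more of a word character (captured).
Matches: at [19:32] → 'ppp3foofaj7lW'.
`\1` in the replacement pulls in group 1's text for each match.

'3.ppp1fnn7s1kxvagn1[ppp3]'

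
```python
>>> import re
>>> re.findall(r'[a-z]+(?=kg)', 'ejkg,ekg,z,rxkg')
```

The `(?=…)`/`(?<=…)` assertion just peeks at neighbouring text; it doesn't advance the match position.
Since nothing is captured, `findall` lists the 3 matched substrings directly.

['ej', 'e', 'rx']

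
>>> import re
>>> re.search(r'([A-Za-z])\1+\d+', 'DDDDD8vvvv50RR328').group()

A backreference is literal: `\1` must see the identical characters the first group matched.
`re.search` scans for the first position where the pattern succeeds.
The match spans [0:6] → 'DDDDD8'.
Captured: group 1 = 'D'.

'DDDDD8'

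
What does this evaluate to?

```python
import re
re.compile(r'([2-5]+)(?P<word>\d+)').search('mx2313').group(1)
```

The match spans [2:6] → '2313'.
Captured: group 1 = '23', group 2 = '13'.

'23'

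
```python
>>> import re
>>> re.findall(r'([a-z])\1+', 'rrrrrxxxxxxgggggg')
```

`\1` has to match the exact text group 1 already captured.
`findall` collects group 1 from each match (3 total).

['r', 'x', 'g']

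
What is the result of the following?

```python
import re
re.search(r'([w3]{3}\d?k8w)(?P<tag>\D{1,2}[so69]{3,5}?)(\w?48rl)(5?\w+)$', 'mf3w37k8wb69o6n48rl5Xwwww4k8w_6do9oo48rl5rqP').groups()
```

The match spans [2:44] → '3w37k8wb69o6n48rl5Xwwww4k8w_6do9oo48rl5rqP'.
Captured: group 1 = '3w37k8w', group 2 = 'b69o6', group 3 = 'n48rl', group 4 = '5Xwwww4k8w_6do9oo48rl5rqP'.

('3w37k8w', 'b69o6', 'n48rl', '5Xwwww4k8w_6do9oo48rl5rqP')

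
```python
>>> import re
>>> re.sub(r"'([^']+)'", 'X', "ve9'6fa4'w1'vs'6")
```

Matches: at [3:9] → "'6fa4'"; at [11:15] → "'vs'".
Every occurrence is swapped for 'X'.

've9Xw1X6'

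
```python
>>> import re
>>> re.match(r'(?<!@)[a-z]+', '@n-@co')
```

With `match`, the pattern is implicitly anchored at the beginning.
Here the string doesn't start with a match, so the call returns None.

None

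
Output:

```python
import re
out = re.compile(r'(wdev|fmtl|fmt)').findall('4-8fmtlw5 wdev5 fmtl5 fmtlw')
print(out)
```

['fmtl', 'wdev', 'fmtl', 'fmtl']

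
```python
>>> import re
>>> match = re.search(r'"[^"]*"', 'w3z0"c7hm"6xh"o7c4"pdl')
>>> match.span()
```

(4, 10)

Unlike `match`, `search` isn't anchored — it looks for the pattern anywhere in the string.
The match spans [4:10] → '"c7hm"'.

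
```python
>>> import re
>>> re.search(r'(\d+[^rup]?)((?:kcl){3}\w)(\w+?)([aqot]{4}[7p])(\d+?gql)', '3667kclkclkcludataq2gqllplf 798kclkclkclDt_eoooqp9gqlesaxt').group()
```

The pattern matches one or more of a digit, then optionally any character except [rup] (captured); then the literal 'kcl' repeated 3 times, then a word character (captured); then one or more of a word character (lazy) (captured); then exactly 4 of one of [aqot], then one of [7p] (captured); then one or more of a digit (lazy), then the literal 'gql' (captured).
Unlike `match`, `search` isn't anchored — it looks for the pattern anywhere in the string.
The match spans [28:53] → '798kclkclkclDt_eoooqp9gql'.
Captured: group 1 = '798', group 2 = 'kclkclkclD', group 3 = 't_e', group 4 = 'oooqp', group 5 = '9gql'.

'798kclkclkclDt_eoooqp9gql'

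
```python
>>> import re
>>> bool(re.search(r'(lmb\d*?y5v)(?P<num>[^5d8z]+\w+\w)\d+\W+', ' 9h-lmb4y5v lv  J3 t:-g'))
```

False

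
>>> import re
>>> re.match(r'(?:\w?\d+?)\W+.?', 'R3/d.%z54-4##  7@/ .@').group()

'R3/d'

`match` is anchored at position 0; if the pattern doesn't fit there, it returns None.
The match spans [0:4] → 'R3/d'.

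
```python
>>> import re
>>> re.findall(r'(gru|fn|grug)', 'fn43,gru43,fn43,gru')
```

['fn', 'gru', 'fn', 'gru']

One capturing group, so `findall` returns just the captured substring from each match — 4 in all.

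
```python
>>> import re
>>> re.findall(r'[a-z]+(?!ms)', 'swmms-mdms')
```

['swmms', 'mdms']

The negative lookahead/lookbehind blocks any match where the forbidden context is present.
Walking the string: at [0:5] → 'swmms'; at [6:10] → 'mdms'.
`findall` yields the raw match text (2 of them) because the pattern has no groups.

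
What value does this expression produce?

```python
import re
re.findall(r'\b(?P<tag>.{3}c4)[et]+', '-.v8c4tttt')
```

[]

`findall` collects group 1 from each match (0 total).
Nothing in the string satisfies the pattern, so the list is empty.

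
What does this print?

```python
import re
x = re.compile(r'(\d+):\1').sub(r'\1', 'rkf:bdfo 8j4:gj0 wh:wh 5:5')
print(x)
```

The backreference `\1` re-matches whatever the first group consumed, character for character.
The replacement refers to a captured group, so each match is rewritten using its own captured text.

rkf:bdfo 8j4:gj0 wh:wh 5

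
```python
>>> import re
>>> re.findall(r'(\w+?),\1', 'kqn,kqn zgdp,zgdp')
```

['kqn', 'zgdp']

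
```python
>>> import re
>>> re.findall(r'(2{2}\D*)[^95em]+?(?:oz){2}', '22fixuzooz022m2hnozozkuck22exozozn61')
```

['22m', '22e']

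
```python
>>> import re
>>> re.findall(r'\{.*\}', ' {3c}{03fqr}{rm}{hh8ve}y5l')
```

Scanning left to right: at [1:23] → '{3c}{03fqr}{rm}{hh8ve}'.
Since nothing is captured, `findall` lists the 1 matched substring directly.

['{3c}{03fqr}{rm}{hh8ve}']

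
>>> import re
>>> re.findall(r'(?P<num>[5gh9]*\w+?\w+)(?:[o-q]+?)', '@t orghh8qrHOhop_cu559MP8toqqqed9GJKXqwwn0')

This matches zero or more of one of [5gh9], then one or more of a word character (lazy), then one or more of a word character (captured as 'num'); then one or more of a character in [o-q] (lazy) (non-capturing group).
`findall` collects group 1 from the one match (1 total).

['orghh8qrHOhop_cu559MP8toqqqed9GJKX']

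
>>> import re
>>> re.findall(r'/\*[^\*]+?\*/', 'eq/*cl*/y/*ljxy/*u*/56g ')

Scanning left to right: at [2:8] → '/*cl*/'; at [15:20] → '/*u*/'.
With no groups in the pattern, `findall` gives back each whole match — 2 here.

['/*cl*/', '/*u*/']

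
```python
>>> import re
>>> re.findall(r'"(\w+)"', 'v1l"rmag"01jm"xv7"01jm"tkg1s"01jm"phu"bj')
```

['rmag', 'xv7', 'tkg1s', 'phu']

Because there's exactly one group, `findall` drops the full match and keeps group 1 from each hit.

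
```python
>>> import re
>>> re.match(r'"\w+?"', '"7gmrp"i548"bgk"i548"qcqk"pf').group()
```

With `match`, the pattern is implicitly anchored at the beginning.
The match spans [0:7] → '"7gmrp"'.

'"7gmrp"'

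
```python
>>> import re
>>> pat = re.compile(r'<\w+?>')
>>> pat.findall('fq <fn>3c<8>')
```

['<fn>', '<8>']

Walking the string: at [3:7] → '<fn>'; at [9:12] → '<8>'.
`findall` yields the raw match text (2 of them) because the pattern has no groups.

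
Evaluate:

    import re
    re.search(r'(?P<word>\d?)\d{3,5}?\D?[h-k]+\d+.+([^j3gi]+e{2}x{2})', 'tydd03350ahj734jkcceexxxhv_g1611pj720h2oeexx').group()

The pattern matches optionally a digit (captured as 'word'); then 3 to 5 of a digit (lazy), then optionally a non-digit; then one or more of a character in [h-k], then one or more of a digit, then one or more of any character; then one or more of any character except [j3gi], then exactly 2 of a literal 'e', then exactly 2 of the literal 'x' (captured).
`search` walks the string left to right and returns the first match it finds.
The match spans [4:44] → '03350ahj734jkcceexxxhv_g1611pj720h2oeexx'.
Captured: group 1 = '0', group 2 = 'oeexx'.

'03350ahj734jkcceexxxhv_g1611pj720h2oeexx'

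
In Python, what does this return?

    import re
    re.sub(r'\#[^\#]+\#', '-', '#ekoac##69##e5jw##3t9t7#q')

'----q'

Matches: at [0:7] → '#ekoac#'; at [7:11] → '#69#'; at [11:17] → '#e5jw#'; at [17:24] → '#3t9t7#'.
`sub` substitutes '-' at each match site.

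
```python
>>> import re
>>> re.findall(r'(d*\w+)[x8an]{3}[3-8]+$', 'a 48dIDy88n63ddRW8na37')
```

['48dIDy88n63ddRW']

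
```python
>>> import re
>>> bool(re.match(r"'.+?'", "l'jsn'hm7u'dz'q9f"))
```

False

`re.match` won't scan ahead — the pattern has to work from the very first character.
Here the string doesn't start with a match, so the call returns None, and `bool(None)` is False.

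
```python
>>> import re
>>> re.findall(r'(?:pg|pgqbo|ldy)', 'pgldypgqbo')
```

['pg', 'ldy', 'pg']

`|` is ordered: at each position the engine commits to the first alternative that works.
Since nothing is captured, `findall` lists the 3 matched substrings directly.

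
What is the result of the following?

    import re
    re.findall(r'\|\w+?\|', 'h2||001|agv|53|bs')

`findall` yields the raw match text (2 of them) because the pattern has no groups.

['|001|', '|53|']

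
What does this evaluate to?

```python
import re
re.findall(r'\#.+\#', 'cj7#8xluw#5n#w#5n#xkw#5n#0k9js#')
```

['#8xluw#5n#w#5n#xkw#5n#0k9js#']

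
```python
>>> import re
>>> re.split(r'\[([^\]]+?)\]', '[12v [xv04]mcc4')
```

['', '12v [xv04', 'mcc4']

Because the pattern has a capturing group, `split` also inserts each captured text between the pieces.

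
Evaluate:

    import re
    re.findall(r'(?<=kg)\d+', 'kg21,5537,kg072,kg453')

['21', '072', '453']

The lookaround is zero-width — it requires the adjacent text to match without consuming it, so the asserted text isn't part of the match.
Matches: at [2:4] → '21'; at [12:15] → '072'; at [18:21] → '453'.
Since nothing is captured, `findall` lists the 3 matched substrings directly.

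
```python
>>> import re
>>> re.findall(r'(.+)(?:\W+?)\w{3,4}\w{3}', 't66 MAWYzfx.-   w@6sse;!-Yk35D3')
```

['t66 MAWYzfx.-   w@6sse;!']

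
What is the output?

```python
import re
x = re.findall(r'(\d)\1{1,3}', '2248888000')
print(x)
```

['2', '8', '0']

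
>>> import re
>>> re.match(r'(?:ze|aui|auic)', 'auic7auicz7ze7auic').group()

Alternation isn't longest-match — the leftmost alternative that fits at this position is chosen.
`match` is anchored at position 0; if the pattern doesn't fit there, it returns None.
The match spans [0:3] → 'aui'.

'aui'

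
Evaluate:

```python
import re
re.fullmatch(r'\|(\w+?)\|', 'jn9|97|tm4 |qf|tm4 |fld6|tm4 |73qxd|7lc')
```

`re.fullmatch` is like wrapping the pattern in `^…$` (in single-line mode).
Here there's no way to consume every character, so the call returns None.

None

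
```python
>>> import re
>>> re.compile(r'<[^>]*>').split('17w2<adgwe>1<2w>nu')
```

Matches to split on: at [4:11] → '<adgwe>'; at [12:16] → '<2w>'.
Splitting on the pattern gives 3 pieces.

['17w2', '1', 'nu']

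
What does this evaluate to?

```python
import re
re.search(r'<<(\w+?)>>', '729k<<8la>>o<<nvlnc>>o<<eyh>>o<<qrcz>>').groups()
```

('8la',)

Unlike `match`, `search` isn't anchored — it looks for the pattern anywhere in the string.
The match spans [4:11] → '<<8la>>'.
Captured: group 1 = '8la'.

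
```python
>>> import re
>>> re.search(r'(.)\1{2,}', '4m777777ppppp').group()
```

'777777'

After group 1 captures some text, `\1` only succeeds where that same text appears again.
`search` walks the string left to right and returns the first match it finds.
The match spans [2:8] → '777777'.
Captured: group 1 = '7'.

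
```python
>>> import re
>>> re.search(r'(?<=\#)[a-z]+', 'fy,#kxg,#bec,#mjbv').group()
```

Lookahead/lookbehind check context without consuming it, so the matched span excludes the asserted characters.
`re.search` tries every starting position until one works.
The match spans [4:7] → 'kxg'.

'kxg'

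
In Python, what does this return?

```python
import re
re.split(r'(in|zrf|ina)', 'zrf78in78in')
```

['', 'zrf', '78', 'in', '78', 'in', '']

Matches to split on: at [0:3] → 'zrf'; at [5:7] → 'in'; at [9:11] → 'in'.
The group in the pattern means `split` returns the separators' captures alongside the pieces.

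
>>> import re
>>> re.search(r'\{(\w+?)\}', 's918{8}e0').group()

'{8}'

Unlike `match`, `search` isn't anchored — it looks for the pattern anywhere in the string.
The match spans [4:7] → '{8}'.
Captured: group 1 = '8'.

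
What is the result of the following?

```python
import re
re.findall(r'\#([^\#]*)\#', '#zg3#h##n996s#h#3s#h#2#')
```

['zg3', '', 'h', 'h']

Matches: at [0:5] match '#zg3#', group 1 = 'zg3'; at [6:8] match '##', group 1 = ''; at [13:16] match '#h#', group 1 = 'h'; at [18:21] match '#h#', group 1 = 'h'.
Because there's exactly one group, `findall` drops the full match and keeps group 1 from each hit.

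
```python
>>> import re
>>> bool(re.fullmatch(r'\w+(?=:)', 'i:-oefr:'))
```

Lookahead/lookbehind check context without consuming it, so the matched span excludes the asserted characters.
For `fullmatch`, every character of the input must be accounted for by the pattern.
Here the pattern can't cover the whole string, so the call returns None, and `bool(None)` is False.

False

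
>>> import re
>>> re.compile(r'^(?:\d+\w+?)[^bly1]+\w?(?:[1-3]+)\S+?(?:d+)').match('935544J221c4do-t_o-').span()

Pattern: anchored at the start of the string; then one or more of a digit, then one or more of a word character (lazy) (non-capturing group); then one or more of any character except [bly1], then optionally a word character; then one or more of a character in [1-3] (non-capturing group); then one or more of a non-whitespace character (lazy); then one or more of a literal 'd' (non-capturing group).
With `match`, the pattern is implicitly anchored at the beginning.
The match spans [0:13] → '935544J221c4d'.

(0, 13)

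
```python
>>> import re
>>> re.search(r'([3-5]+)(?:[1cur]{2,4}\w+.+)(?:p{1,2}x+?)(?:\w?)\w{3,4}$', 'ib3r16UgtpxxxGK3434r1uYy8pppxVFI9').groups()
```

('3',)

The pattern matches one or more of a character in [3-5] (captured); then 2 to 4 of one of [1cur], then one or more of a word character, then one or more of any character (non-capturing group); then 1 to 2 of a literal 'p', then one or more of a literal 'x' (lazy) (non-capturing group); then optionally a word character (non-capturing group); then 3 to 4 of a word character; then anchored at the end.
`search` walks the string left to right and returns the first match it finds.
The match spans [2:33] → '3r16UgtpxxxGK3434r1uYy8pppxVFI9'.
Captured: group 1 = '3'.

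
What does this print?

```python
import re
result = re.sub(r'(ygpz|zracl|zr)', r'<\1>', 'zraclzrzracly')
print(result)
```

`|` is ordered: at each position the engine commits to the first alternative that works.
Each match is replaced using the text its own group 1 captured.

<zracl><zr><zracl>y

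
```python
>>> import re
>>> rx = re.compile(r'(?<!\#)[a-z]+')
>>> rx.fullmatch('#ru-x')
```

`re.fullmatch` requires the pattern to consume the entire string.
Here the pattern can't cover the whole string, so the call returns None.

None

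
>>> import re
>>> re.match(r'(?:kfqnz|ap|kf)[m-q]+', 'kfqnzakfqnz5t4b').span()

(0, 4)

`re.match` only tries the pattern at the start of the string.
The match spans [0:4] → 'kfqn'.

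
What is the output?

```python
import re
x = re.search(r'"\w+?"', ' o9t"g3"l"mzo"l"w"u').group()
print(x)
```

"g3"

The match spans [4:8] → '"g3"'.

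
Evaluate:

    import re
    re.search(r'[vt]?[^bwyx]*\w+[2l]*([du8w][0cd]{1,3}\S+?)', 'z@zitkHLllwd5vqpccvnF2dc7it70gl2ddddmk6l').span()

(0, 37)

The `?` after the quantifier makes it lazy — it takes as little as possible before letting the rest of the pattern try.
The match spans [0:37] → 'z@zitkHLllwd5vqpccvnF2dc7it70gl2ddddm'.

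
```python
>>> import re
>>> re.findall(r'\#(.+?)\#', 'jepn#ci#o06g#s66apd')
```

['ci']

A `+?`/`*?`/`{m,n}?` starts at its minimum and grows only as far as needed for what follows to match.
With a single group, `findall` returns only what that group captured — 1 item.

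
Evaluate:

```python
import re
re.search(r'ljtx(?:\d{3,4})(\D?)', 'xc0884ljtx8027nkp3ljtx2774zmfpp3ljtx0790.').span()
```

(6, 15)

This matches the literal 'lj', then the literal 'tx'; then 3 to 4 of a digit (non-capturing group); then optionally a non-digit (captured).
`re.search` tries every starting position until one works.
The match spans [6:15] → 'ljtx8027n'.
Captured: group 1 = 'n'.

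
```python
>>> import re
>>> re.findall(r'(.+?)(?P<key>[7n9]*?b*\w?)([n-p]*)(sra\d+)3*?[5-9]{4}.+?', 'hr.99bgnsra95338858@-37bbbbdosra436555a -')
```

The pattern matches one or more of any character (lazy) (captured); then zero or more of one of [7n9] (lazy), then zero or more of the literal 'b', then optionally a word character (captured as 'key'); then zero or more of a character in [n-p] (captured); then the literal 'sra', then one or more of a digit (captured); then zero or more of the literal '3' (lazy), then exactly 4 of a character in [5-9], then one or more of any character (lazy).
A `+?`/`*?`/`{m,n}?` starts at its minimum and grows only as far as needed for what follows to match.
Matches: at [0:20] match 'hr.99bgnsra95338858@', groups = ('hr.', '99bg', 'n', 'sra9533'); at [20:39] match '-37bbbbdosra436555a', groups = ('-3', '7bbbbd', 'o', 'sra43').
`findall` packs the 4 group values into a tuple for every match.

[('hr.', '99bg', 'n', 'sra9533'), ('-3', '7bbbbd', 'o', 'sra43')]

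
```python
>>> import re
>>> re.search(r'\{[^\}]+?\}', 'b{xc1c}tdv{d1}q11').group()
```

The match spans [1:7] → '{xc1c}'.

'{xc1c}'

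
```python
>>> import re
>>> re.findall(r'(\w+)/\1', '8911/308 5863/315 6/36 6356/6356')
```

['3', '6356']

A backreference is literal: `\1` must see the identical characters the first group matched.
Scanning left to right: at [12:15] match '3/3', group 1 = '3'; at [23:32] match '6356/6356', group 1 = '6356'.
One capturing group, so `findall` returns just the captured substring from each match — 2 in all.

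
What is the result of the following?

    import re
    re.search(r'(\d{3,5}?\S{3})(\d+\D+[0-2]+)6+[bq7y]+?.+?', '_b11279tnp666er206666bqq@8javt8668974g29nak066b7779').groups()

This matches 3 to 5 of a digit (lazy), then exactly 3 of a non-whitespace character (captured); then one or more of a digit, then one or more of a non-digit, then one or more of a character in [0-2] (captured); then one or more of a literal '6', then one or more of one of [bq7y] (lazy), then one or more of any character (lazy).
Because the quantifier is non-greedy, it stops expanding at the earliest point where the rest of the pattern can succeed.
`re.search` scans for the first position where the pattern succeeds.
The match spans [2:23] → '11279tnp666er206666bq'.
Captured: group 1 = '11279tnp', group 2 = '666er20'.

('11279tnp', '666er20')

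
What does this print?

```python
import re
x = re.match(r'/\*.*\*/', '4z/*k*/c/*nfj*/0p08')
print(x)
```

`re.match` won't scan ahead — the pattern has to work from the very first character.
Here the string doesn't start with a match, so the call returns None.

None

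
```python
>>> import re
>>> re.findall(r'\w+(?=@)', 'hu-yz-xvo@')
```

['xvo']

The positive lookaround only admits positions where the adjacent text matches; those characters stay outside the span.
Walking the string: at [6:9] → 'xvo'.
`findall` yields the raw match text (1 of them) because the pattern has no groups.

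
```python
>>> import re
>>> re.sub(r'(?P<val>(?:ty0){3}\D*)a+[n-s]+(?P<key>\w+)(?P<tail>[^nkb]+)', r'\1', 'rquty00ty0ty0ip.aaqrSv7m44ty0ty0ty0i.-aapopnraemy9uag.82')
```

'rquty00ty0ty0ip.aaqrSv7m44ty0ty0ty0i.-a'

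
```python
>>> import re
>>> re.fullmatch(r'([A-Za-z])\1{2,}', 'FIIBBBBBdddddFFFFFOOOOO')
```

None

`\1` is not a pattern — it's the concrete string captured by group 1, re-applied verbatim.
`re.fullmatch` is like wrapping the pattern in `^…$` (in single-line mode).
Here the pattern can't cover the whole string, so the call returns None.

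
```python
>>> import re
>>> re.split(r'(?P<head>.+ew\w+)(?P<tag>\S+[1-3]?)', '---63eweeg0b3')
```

['', '---63eweeg0b', '3', '']

Pattern: one or more of any character, then the literal 'ew', then one or more of a word character (captured as 'head'); then one or more of a non-whitespace character, then optionally a character in [1-3] (captured as 'tag').
`re.split` interleaves the captured-group text with the surrounding fragments.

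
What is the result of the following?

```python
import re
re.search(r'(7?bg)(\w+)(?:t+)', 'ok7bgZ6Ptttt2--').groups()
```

Pattern: optionally the literal '7', then the literal 'bg' (captured); then one or more of a word character (captured); then one or more of a literal 't' (non-capturing group).
Unlike `match`, `search` isn't anchored — it looks for the pattern anywhere in the string.
The match spans [2:12] → '7bgZ6Ptttt'.
Captured: group 1 = '7bg', group 2 = 'Z6Pttt'.

('7bg', 'Z6Pttt')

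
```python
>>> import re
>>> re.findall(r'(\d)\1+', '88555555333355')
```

['8', '5', '3', '5']

After group 1 captures some text, `\1` only succeeds where that same text appears again.
Scanning left to right: at [0:2] match '88', group 1 = '8'; at [2:8] match '555555', group 1 = '5'; at [8:12] match '3333', group 1 = '3'; at [12:14] match '55', group 1 = '5'.
`findall` collects group 1 from each match (4 total).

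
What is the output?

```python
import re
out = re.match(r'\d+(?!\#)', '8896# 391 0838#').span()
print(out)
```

(0, 3)

`re.match` only tries the pattern at the start of the string.
The match spans [0:3] → '889'.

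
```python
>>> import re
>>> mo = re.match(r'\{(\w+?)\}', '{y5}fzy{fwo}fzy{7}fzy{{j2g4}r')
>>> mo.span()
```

(0, 4)

With `match`, the pattern is implicitly anchored at the beginning.
The match spans [0:4] → '{y5}'.
Captured: group 1 = 'y5'.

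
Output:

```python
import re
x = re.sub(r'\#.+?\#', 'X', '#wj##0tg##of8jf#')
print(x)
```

XXX

With the lazy modifier that quantifier settles for the fewest repetitions that let the rest of the pattern succeed (the atoms after it are unaffected and can still be greedy).
Every occurrence is swapped for 'X'.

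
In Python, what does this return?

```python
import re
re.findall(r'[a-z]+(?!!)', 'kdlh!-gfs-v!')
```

The negative lookahead/lookbehind blocks any match where the forbidden context is present.
With no groups in the pattern, `findall` gives back each whole match — 2 here.

['kdl', 'gfs']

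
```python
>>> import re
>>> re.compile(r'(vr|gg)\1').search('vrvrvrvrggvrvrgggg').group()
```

'vrvr'

A backreference is literal: `\1` must see the identical characters the first group matched.
The match spans [0:4] → 'vrvr'.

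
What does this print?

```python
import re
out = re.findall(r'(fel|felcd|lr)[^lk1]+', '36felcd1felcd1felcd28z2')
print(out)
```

['fel', 'fel', 'fel']

Branches in `(...|...)` are attempted left-to-right; the first branch that allows the whole pattern to succeed is taken.
Because there's exactly one group, `findall` drops the full match and keeps group 1 from each hit.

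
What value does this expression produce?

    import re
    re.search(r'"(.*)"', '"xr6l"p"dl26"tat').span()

The match spans [0:13] → '"xr6l"p"dl26"'.

(0, 13)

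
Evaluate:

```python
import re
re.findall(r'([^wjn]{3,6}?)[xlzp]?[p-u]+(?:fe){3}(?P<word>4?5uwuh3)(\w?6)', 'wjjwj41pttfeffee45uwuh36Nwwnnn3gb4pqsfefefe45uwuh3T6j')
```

Pattern: 3 to 6 of any character except [wjn] (lazy) (captured); then optionally one of [xlzp], then one or more of a character in [p-u], then the literal 'fe' repeated 3 times; then optionally a literal '4', then the literal '5uw', then the literal 'uh3' (captured as 'word'); then optionally a word character, then a literal '6' (captured).
The `?` after the quantifier makes it lazy — it takes as little as possible before letting the rest of the pattern try.
Scanning left to right: at [30:52] match '3gb4pqsfefefe45uwuh3T6', groups = ('3gb4', '45uwuh3', 'T6').
With 3 capturing groups, `findall` returns a 3-tuple per match.

[('3gb4', '45uwuh3', 'T6')]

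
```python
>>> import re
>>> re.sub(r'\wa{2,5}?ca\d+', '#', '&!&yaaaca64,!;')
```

Pattern: a word character, then 2 to 5 of a literal 'a' (lazy); then the literal 'ca', then one or more of a digit.
Matches: at [3:11] → 'yaaaca64'.
`sub` substitutes '#' at each match site.

'&!&#,!;'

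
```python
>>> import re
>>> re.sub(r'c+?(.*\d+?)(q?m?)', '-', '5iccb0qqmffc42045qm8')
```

'5i-'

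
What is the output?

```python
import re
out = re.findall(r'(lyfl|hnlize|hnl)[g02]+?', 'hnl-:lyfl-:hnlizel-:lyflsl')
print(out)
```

[]

One capturing group, so `findall` returns just the captured substring from each match — 0 in all.
Nothing in the string satisfies the pattern, so the list is empty.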